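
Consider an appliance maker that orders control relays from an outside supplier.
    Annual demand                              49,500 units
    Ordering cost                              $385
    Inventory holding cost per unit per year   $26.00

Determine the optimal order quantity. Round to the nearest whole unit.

2DS/H = 2·49,500·385/26 = 1,465,961.54
EOQ = √1,465,961.54 ≈ 1,210.77

1,211 units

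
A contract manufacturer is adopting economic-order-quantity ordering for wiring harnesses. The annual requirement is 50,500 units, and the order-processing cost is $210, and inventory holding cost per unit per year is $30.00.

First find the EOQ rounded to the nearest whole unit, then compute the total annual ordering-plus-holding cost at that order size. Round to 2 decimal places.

$25,224.99

Optimal lot size Q* = (2 × 50,500 × $210 / $30)^½ ≈ 840.83 → Q = 841 units
Ordering: D/Q × S = 50,500/841 × $210 = $12,609.99
Holding:  Q/2 × H = 841/2 × $30 = $12,615.00
Total = $12,609.99 + $12,615.00 = $25,224.99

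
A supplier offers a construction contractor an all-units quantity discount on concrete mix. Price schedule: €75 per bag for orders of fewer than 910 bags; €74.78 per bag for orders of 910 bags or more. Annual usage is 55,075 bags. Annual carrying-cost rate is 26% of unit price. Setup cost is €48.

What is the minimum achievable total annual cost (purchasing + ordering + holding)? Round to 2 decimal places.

€4,130,260.03

H₁ = 26%×€75 = €19.5000;  H₂ = 26%×€74.78 = €19.4428
EOQ₁ = √(2×55,075×48/19.5000) = 520.71  (< 910, feasible at tier 1)
EOQ₂ = √(2×55,075×48/19.4428) = 521.47  (< 910 → use Q = 910 at tier-2 price)
TC(tier 1 (EOQ₁), Q≈520.7) = €4,140,778.84
TC(tier 2, Q≈910.0) = €4,130,260.03
Minimum at tier 2: €4,130,260.03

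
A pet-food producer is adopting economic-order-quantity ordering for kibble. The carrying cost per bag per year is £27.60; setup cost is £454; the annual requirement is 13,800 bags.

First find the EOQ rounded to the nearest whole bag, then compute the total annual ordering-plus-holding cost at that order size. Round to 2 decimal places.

£18,596.75

2DS/H = 2·13,800·454/27.6 = 454,000.00
EOQ = √454,000.00 ≈ 673.80 → Q = 674 bags
Annual ordering cost = (D/Q)·S = (13,800/674) × 454 = £9,295.55
Annual holding cost  = (Q/2)·H = (674/2) × 27.6 = £9,301.20
Total = £9,295.55 + £9,301.20 = £18,596.75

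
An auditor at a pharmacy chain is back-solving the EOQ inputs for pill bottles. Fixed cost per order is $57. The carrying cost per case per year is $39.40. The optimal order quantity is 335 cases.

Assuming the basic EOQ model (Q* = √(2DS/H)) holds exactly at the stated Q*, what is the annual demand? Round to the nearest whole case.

Since Q* = (2DS/H)^½, squaring gives Q*²·H = 2DS.
D = Q²H / (2S) = 335² × 39.4 / (2 × 57) = 38,786.54

38,787 cases per year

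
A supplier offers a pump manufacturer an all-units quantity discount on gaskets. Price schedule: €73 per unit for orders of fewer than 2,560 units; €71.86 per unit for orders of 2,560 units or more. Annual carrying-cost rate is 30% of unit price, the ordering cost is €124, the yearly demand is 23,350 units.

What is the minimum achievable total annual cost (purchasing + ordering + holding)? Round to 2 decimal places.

€1,706,656.26

H₁ = 30%×€73 = €21.9000;  H₂ = 30%×€71.86 = €21.5580
EOQ₁ = √(2×23,350×124/21.9000) = 514.22  (< 2,560, feasible at tier 1)
EOQ₂ = √(2×23,350×124/21.5580) = 518.28  (< 2,560 → use Q = 2,560 at tier-2 price)
TC(tier 1 (EOQ₁), Q≈514.2) = €1,715,811.37
TC(tier 2, Q≈2,560.0) = €1,706,656.26
Minimum at tier 2: €1,706,656.26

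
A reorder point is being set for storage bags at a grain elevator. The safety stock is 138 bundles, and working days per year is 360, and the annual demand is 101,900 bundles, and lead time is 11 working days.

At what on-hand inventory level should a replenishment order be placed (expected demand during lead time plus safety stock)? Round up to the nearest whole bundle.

Daily demand d = 101,900 / 360 = 283.056 bundles/day
Demand during lead time = 283.056 × 11 = 3,113.61
Reorder point = 3,113.61 + 138 = 3,251.61 → round up

3,252 bundles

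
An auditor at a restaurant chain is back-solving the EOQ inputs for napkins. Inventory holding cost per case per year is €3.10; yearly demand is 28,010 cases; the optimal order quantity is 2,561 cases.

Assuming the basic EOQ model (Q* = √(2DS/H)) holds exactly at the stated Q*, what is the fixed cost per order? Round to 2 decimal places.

€362.94

EOQ relation: Q² = 2DS/H, so rearrange for the unknown.
S = Q²H / (2D) = 2,561² × 3.1 / (2 × 28,010) = 362.9424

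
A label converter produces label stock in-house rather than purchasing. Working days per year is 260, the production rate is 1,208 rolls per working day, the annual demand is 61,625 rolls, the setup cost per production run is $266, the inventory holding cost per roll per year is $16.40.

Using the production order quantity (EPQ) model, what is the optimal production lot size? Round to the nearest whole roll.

1,577 rolls

Daily demand d = 61,625/260 = 237.019; p = 1208; 1 − d/p = 0.80379
EPQ = √(2DS / (H(1 − d/p)))
    = √(2 × 61,625 × 266 / (16.4 × 0.80379)) ≈ 1,577.03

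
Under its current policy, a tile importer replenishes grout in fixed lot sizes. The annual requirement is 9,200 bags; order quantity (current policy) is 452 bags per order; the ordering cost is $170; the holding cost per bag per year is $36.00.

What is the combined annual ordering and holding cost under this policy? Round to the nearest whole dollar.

Orders/yr = 9,200/452 = 20.354; ordering cost = 20.354 × $170 = $3,460.18
Average inventory = 452/2 = 226; holding cost = 226 × $36 = $8,136.00
Total = $3,460.18 + $8,136.00 = $11,596.18

$11,596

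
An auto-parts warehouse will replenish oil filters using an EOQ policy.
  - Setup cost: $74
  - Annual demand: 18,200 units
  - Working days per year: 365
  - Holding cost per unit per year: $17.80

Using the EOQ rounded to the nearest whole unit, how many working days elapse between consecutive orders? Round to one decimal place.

Q* = √(2·D·S / H) = √(2·18,200·74 / 17.8) = √151,325.8 ≈ 389.01 → Q = 389 units
Days between orders = 365 / (D/Q) = 365 / 46.787 ≈ 7.801

7.8 days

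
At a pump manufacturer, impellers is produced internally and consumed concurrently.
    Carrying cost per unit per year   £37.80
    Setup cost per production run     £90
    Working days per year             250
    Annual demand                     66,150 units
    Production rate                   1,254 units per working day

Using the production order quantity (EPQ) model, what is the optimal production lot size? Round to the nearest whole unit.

632 units

d = 66,150/250 = 264.6000 units/day;  effective holding cost H(1 − d/p) = 37.8·(1 − 264.6000/1254) = 29.82402
Q* = √(2DS / H_eff) = √(2·66,150·90 / 29.82402) ≈ 631.86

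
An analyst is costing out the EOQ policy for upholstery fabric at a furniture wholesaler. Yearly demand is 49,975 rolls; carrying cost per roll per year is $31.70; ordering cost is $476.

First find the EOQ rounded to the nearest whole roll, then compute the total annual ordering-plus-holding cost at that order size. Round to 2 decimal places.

Optimal lot size Q* = (2 × 49,975 × $476 / $31.7)^½ ≈ 1,225.08 → Q = 1,225 rolls
Orders/yr = 49,975/1,225 = 40.796; ordering cost = 40.796 × $476 = $19,418.86
Average inventory = 1,225/2 = 612.5; holding cost = 612.5 × $31.7 = $19,416.25
Total = $19,418.86 + $19,416.25 = $38,835.11

$38,835.11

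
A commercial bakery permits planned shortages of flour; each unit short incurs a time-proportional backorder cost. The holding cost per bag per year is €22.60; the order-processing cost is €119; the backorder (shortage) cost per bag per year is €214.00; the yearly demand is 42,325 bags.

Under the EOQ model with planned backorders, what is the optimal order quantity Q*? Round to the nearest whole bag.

Basic EOQ = √(2·42,325·119/22.6) = 667.625
Backorder adjustment √((H+b)/b) = √((22.6+214)/214) = 1.0515
Q* = 667.625 × 1.0515 ≈ 701.99

702 bags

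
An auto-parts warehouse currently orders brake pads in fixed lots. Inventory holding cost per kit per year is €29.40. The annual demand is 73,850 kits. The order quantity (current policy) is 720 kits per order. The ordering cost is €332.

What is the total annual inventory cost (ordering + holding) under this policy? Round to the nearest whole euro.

€44,637

Orders/yr = 73,850/720 = 102.569; ordering cost = 102.569 × €332 = €34,053.06
Average inventory = 720/2 = 360; holding cost = 360 × €29.4 = €10,584.00
Total = €34,053.06 + €10,584.00 = €44,637.06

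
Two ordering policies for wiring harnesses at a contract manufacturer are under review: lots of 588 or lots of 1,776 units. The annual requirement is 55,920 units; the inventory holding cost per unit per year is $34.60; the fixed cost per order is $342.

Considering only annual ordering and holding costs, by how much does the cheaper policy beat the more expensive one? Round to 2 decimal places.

For each Q, cost = (D/Q)·S + (Q/2)·H.
TC(588) = (55,920/588)×342 + (588/2)×34.6 = $42,697.30
TC(1,776) = (55,920/1,776)×342 + (1,776/2)×34.6 = $41,493.18
|ΔTC| = |$42,697.30 − $41,493.18| = $1,204.12

$1,204.12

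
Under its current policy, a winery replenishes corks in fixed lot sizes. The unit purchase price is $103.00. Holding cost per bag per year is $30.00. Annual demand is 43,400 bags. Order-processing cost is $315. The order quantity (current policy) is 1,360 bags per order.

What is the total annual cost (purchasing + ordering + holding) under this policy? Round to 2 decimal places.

Orders/yr = 43,400/1,360 = 31.912; ordering cost = 31.912 × $315 = $10,052.21
Average inventory = 1,360/2 = 680; holding cost = 680 × $30 = $20,400.00
Purchase cost = D·C = 43,400 × 103 = $4,470,200.00
Total = $10,052.21 + $20,400.00 + $4,470,200.00 = $4,500,652.21

$4,500,652.21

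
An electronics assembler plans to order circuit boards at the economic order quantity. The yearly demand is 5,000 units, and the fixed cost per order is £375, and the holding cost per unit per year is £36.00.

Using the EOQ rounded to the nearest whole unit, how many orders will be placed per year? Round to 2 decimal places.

15.48 orders per year

2DS/H = 2·5,000·375/36 = 104,166.67
EOQ = √104,166.67 ≈ 322.75 → Q = 323
Orders per year = D/Q = 5,000 / 323 = 15.480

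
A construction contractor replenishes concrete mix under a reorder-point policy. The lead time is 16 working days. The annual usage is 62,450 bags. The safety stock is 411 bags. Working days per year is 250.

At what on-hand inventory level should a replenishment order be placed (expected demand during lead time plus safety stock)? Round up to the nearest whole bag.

4,408 bags

Daily demand d = 62,450 / 250 = 249.800 bags/day
Demand during lead time = 249.800 × 16 = 3,996.80
Reorder point = 3,996.80 + 411 = 4,407.80 → round up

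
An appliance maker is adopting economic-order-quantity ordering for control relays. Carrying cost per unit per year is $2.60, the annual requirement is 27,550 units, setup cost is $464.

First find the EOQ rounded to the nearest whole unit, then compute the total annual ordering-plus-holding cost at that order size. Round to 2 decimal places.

2DS/H = 2·27,550·464/2.6 = 9,833,230.77
EOQ = √9,833,230.77 ≈ 3,135.80 → Q = 3,136 units
Ordering: D/Q × S = 27,550/3,136 × $464 = $4,076.28
Holding:  Q/2 × H = 3,136/2 × $2.6 = $4,076.80
Total = $4,076.28 + $4,076.80 = $8,153.08

$8,153.08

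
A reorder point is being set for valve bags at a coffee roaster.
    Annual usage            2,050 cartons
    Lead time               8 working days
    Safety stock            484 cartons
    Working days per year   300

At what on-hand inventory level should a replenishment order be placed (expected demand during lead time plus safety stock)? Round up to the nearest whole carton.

Daily demand d = 2,050 / 300 = 6.833 cartons/day
Demand during lead time = 6.833 × 8 = 54.67
Reorder point = 54.67 + 484 = 538.67 → round up

539 cartons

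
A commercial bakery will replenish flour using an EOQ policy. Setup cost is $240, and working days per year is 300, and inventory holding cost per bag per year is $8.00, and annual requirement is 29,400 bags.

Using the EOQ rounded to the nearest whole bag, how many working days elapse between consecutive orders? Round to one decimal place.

13.6 days

2DS/H = 2·29,400·240/8 = 1,764,000.00
EOQ = √1,764,000.00 ≈ 1,328.16 → Q = 1,328 bags
Days between orders = 300 / (D/Q) = 300 / 22.139 ≈ 13.551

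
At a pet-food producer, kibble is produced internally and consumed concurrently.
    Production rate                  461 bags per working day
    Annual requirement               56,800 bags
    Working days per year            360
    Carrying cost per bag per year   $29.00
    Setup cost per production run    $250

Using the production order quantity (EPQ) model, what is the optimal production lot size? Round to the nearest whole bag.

1,220 bags

d = 56,800/360 = 157.7778 bags/day;  effective holding cost H(1 − d/p) = 29·(1 − 157.7778/461) = 19.07472
Q* = √(2DS / H_eff) = √(2·56,800·250 / 19.07472) ≈ 1,220.20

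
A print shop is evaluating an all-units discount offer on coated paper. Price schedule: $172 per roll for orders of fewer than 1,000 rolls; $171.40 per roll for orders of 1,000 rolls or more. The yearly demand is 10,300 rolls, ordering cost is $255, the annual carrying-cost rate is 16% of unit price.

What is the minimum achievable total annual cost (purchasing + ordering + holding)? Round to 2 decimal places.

$1,781,758.50

H₁ = 16%×$172 = $27.5200;  H₂ = 16%×$171.40 = $27.4240
EOQ₁ = √(2×10,300×255/27.5200) = 436.90  (< 1,000, feasible at tier 1)
EOQ₂ = √(2×10,300×255/27.4240) = 437.66  (< 1,000 → use Q = 1,000 at tier-2 price)
TC(tier 1 (EOQ₁), Q≈436.9) = $1,783,623.42
TC(tier 2, Q≈1,000.0) = $1,781,758.50
Minimum at tier 2: $1,781,758.50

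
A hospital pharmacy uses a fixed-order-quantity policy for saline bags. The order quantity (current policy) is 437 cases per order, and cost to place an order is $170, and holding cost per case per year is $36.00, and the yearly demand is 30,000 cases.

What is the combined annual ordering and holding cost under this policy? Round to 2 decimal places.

Annual ordering cost = (D/Q)·S = (30,000/437) × 170 = $11,670.48
Annual holding cost  = (Q/2)·H = (437/2) × 36 = $7,866.00
Total = $11,670.48 + $7,866.00 = $19,536.48

$19,536.48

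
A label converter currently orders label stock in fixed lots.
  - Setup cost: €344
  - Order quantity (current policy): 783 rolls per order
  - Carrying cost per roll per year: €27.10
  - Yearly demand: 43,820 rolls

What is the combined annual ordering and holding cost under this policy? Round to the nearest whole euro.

Ordering: D/Q × S = 43,820/783 × €344 = €19,251.70
Holding:  Q/2 × H = 783/2 × €27.1 = €10,609.65
Total = €19,251.70 + €10,609.65 = €29,861.35

€29,861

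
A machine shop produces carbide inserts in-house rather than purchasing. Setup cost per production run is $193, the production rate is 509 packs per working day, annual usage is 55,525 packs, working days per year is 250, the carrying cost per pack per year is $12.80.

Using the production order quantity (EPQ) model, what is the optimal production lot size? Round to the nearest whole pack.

1,724 packs

d = 55,525/250 = 222.1000 packs/day;  effective holding cost H(1 − d/p) = 12.8·(1 − 222.1000/509) = 7.21477
Q* = √(2DS / H_eff) = √(2·55,525·193 / 7.21477) ≈ 1,723.56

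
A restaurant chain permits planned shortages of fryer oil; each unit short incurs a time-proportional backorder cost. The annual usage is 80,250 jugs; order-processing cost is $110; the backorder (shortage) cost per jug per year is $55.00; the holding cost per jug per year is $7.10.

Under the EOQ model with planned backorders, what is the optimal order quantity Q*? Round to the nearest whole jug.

Q* = √(2DS/H) · √((H + b)/b)
   = √(2 × 80,250 × 110 / 7.1) · √((7.1 + 55) / 55)
   = 1,576.902 × 1.0626 ≈ 1,675.60

1,676 jugs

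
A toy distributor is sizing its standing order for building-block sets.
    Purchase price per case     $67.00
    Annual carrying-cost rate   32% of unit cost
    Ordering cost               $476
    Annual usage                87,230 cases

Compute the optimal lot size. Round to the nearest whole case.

Carrying cost H = $67 × 32% = $21.4400/case/yr
2DS/H = 2·87,230·476/21.44 = 3,873,272.39
EOQ = √3,873,272.39 ≈ 1,968.06

1,968 cases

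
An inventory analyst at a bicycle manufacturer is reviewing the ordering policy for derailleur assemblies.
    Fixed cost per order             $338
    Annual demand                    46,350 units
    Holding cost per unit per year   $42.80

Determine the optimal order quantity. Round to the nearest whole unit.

856 units

Optimal lot size Q* = (2 × 46,350 × $338 / $42.8)^½ ≈ 855.61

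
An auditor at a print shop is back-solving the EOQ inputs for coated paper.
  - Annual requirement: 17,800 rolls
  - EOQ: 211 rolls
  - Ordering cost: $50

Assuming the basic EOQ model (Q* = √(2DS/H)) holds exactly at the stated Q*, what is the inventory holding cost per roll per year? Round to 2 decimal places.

From Q* = √(2DS/H) ⇒ Q*² = 2DS/H.
H = 2DS / Q² = 2 × 17,800 × 50 / 211² = 39.9811

$39.98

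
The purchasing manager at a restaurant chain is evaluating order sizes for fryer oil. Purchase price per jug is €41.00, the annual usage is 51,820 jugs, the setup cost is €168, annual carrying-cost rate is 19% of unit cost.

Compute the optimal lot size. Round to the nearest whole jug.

1,495 jugs

Holding cost per jug per year: H = 19% × €41 = €7.7900
2DS/H = 2·51,820·168/7.79 = 2,235,111.68
EOQ = √2,235,111.68 ≈ 1,495.03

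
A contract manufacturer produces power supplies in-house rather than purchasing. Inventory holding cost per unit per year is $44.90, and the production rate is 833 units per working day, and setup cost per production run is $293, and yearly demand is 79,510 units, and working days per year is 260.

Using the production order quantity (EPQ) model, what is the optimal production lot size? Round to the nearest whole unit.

1,280 units

Daily demand d = 79,510/260 = 305.808; p = 833; 1 − d/p = 0.63288
EPQ = √(2DS / (H(1 − d/p)))
    = √(2 × 79,510 × 293 / (44.9 × 0.63288)) ≈ 1,280.48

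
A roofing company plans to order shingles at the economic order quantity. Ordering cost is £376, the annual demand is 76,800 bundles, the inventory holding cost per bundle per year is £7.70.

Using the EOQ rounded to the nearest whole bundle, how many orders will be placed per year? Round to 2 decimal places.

28.04 orders per year

2DS/H = 2·76,800·376/7.7 = 7,500,467.53
EOQ = √7,500,467.53 ≈ 2,738.70 → Q = 2,739
Orders per year = D/Q = 76,800 / 2,739 = 28.039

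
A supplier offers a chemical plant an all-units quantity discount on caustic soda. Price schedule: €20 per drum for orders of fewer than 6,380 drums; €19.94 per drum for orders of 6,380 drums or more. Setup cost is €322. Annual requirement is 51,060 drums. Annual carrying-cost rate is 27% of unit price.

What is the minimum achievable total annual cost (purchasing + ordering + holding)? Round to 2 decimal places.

€1,034,525.40

H₁ = 27%×€20 = €5.4000;  H₂ = 27%×€19.94 = €5.3838
EOQ₁ = √(2×51,060×322/5.4000) = 2,467.67  (< 6,380, feasible at tier 1)
EOQ₂ = √(2×51,060×322/5.3838) = 2,471.38  (< 6,380 → use Q = 6,380 at tier-2 price)
TC(tier 1 (EOQ₁), Q≈2,467.7) = €1,034,525.40
TC(tier 2, Q≈6,380.0) = €1,037,887.73
Minimum at tier 1 (EOQ₁): €1,034,525.40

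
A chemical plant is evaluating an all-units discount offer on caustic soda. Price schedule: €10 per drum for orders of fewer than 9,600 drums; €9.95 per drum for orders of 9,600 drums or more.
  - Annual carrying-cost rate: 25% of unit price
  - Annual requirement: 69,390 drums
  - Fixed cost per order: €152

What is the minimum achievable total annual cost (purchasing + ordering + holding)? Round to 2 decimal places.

€701,161.98

H₁ = 25%×€10 = €2.5000;  H₂ = 25%×€9.95 = €2.4875
EOQ₁ = √(2×69,390×152/2.5000) = 2,904.79  (< 9,600, feasible at tier 1)
EOQ₂ = √(2×69,390×152/2.4875) = 2,912.08  (< 9,600 → use Q = 9,600 at tier-2 price)
TC(tier 1 (EOQ₁), Q≈2,904.8) = €701,161.98
TC(tier 2, Q≈9,600.0) = €703,469.18
Minimum at tier 1 (EOQ₁): €701,161.98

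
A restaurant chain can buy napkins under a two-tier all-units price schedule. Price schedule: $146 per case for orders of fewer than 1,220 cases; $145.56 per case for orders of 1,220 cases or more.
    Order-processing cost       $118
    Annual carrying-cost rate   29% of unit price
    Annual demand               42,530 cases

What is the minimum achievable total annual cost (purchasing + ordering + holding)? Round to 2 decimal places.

$6,220,529.92

H₁ = 29%×$146 = $42.3400;  H₂ = 29%×$145.56 = $42.2124
EOQ₁ = √(2×42,530×118/42.3400) = 486.89  (< 1,220, feasible at tier 1)
EOQ₂ = √(2×42,530×118/42.2124) = 487.62  (< 1,220 → use Q = 1,220 at tier-2 price)
TC(tier 1 (EOQ₁), Q≈486.9) = $6,229,994.80
TC(tier 2, Q≈1,220.0) = $6,220,529.92
Minimum at tier 2: $6,220,529.92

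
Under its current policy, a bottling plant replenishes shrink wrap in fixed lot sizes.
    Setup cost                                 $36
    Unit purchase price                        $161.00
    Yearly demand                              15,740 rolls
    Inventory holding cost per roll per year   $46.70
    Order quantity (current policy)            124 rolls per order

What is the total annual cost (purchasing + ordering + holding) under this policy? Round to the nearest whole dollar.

Orders/yr = 15,740/124 = 126.935; ordering cost = 126.935 × $36 = $4,569.68
Average inventory = 124/2 = 62; holding cost = 62 × $46.7 = $2,895.40
Purchase cost = D·C = 15,740 × 161 = $2,534,140.00
Total = $4,569.68 + $2,895.40 + $2,534,140.00 = $2,541,605.08

$2,541,605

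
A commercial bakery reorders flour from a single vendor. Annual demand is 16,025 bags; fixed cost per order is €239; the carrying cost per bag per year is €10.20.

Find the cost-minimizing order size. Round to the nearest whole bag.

867 bags

Q* = √(2·D·S / H) = √(2·16,025·239 / 10.2) = √750,975.5 ≈ 866.59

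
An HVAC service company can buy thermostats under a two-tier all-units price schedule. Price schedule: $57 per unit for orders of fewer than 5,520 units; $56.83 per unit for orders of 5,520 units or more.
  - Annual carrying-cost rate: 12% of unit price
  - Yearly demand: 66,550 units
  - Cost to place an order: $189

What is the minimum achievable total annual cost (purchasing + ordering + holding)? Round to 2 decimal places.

$3,803,137.21

H₁ = 12%×$57 = $6.8400;  H₂ = 12%×$56.83 = $6.8196
EOQ₁ = √(2×66,550×189/6.8400) = 1,917.75  (< 5,520, feasible at tier 1)
EOQ₂ = √(2×66,550×189/6.8196) = 1,920.62  (< 5,520 → use Q = 5,520 at tier-2 price)
TC(tier 1 (EOQ₁), Q≈1,917.7) = $3,806,467.41
TC(tier 2, Q≈5,520.0) = $3,803,137.21
Minimum at tier 2: $3,803,137.21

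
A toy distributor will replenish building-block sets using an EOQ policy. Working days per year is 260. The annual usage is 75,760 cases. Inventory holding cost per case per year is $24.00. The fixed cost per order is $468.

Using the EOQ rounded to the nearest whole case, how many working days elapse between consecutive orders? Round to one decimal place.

Q* = √(2·D·S / H) = √(2·75,760·468 / 24) = √2,954,640.0 ≈ 1,718.91 → Q = 1,719 cases
T = Q/D × 260 days = 1,719/75,760 × 260 = 5.899 days

5.9 days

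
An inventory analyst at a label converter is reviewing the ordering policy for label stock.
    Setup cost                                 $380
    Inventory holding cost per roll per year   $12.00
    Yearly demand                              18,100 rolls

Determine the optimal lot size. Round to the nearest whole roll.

1,071 rolls

Optimal lot size Q* = (2 × 18,100 × $380 / $12)^½ ≈ 1,070.67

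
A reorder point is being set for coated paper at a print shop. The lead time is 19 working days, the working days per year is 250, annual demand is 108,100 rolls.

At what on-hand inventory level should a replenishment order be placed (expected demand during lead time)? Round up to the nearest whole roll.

8,216 rolls

Daily demand d = 108,100 / 250 = 432.400 rolls/day
Demand during lead time = 432.400 × 19 = 8,215.60
Reorder point = 8,215.60 → round up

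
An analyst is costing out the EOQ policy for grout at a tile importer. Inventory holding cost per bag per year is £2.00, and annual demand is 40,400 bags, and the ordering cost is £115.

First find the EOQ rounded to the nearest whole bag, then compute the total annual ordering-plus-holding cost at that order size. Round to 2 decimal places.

EOQ = √(2DS/H) = √(2 × 40,400 × 115 / 2)
    = √(4,646,000.00) ≈ 2,155.46 → Q = 2,155 bags
Annual ordering cost = (D/Q)·S = (40,400/2,155) × 115 = £2,155.92
Annual holding cost  = (Q/2)·H = (2,155/2) × 2 = £2,155.00
Total = £2,155.92 + £2,155.00 = £4,310.92

£4,310.92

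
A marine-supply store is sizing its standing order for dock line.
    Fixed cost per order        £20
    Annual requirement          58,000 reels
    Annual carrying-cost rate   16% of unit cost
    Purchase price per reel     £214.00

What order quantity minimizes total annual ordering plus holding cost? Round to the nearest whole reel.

260 reels

Holding cost per reel per year: H = 16% × £214 = £34.2400
2DS/H = 2·58,000·20/34.24 = 67,757.01
EOQ = √67,757.01 ≈ 260.30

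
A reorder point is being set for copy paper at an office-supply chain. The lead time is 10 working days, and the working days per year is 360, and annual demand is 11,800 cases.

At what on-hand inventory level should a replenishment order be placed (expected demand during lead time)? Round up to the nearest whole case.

328 cases

Daily demand d = 11,800 / 360 = 32.778 cases/day
Demand during lead time = 32.778 × 10 = 327.78
Reorder point = 327.78 → round up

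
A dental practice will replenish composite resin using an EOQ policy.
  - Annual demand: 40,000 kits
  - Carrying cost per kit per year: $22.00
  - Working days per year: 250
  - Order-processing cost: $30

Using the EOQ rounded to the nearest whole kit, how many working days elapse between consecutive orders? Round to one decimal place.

Optimal lot size Q* = (2 × 40,000 × $30 / $22)^½ ≈ 330.29 → Q = 330 kits
T = Q/D × 250 days = 330/40,000 × 250 = 2.062 days

2.1 days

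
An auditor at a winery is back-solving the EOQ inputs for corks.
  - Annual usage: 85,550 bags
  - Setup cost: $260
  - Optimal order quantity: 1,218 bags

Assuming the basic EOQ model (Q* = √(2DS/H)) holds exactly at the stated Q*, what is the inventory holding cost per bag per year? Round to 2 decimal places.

$29.99

Since Q* = (2DS/H)^½, squaring gives Q*²·H = 2DS.
H = 2DS / Q² = 2 × 85,550 × 260 / 1,218² = 29.9867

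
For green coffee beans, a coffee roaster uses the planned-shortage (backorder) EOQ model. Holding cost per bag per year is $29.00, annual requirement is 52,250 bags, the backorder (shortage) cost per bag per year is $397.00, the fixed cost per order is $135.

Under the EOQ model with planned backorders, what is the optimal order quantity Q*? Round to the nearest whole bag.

722 bags

Q* = √(2DS/H) · √((H + b)/b)
   = √(2 × 52,250 × 135 / 29) · √((29 + 397) / 397)
   = 697.471 × 1.0359 ≈ 722.50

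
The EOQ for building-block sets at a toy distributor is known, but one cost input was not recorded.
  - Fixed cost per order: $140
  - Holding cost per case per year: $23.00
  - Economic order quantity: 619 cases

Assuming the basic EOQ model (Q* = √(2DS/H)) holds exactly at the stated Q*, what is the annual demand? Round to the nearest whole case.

From Q* = √(2DS/H) ⇒ Q*² = 2DS/H.
D = Q²H / (2S) = 619² × 23 / (2 × 140) = 31,473.94

31,474 cases per year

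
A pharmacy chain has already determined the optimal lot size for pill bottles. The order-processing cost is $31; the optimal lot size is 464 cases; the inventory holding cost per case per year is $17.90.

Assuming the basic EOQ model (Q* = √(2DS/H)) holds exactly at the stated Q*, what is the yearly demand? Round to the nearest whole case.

Since Q* = (2DS/H)^½, squaring gives Q*²·H = 2DS.
D = Q²H / (2S) = 464² × 17.9 / (2 × 31) = 62,158.04

62,158 cases per year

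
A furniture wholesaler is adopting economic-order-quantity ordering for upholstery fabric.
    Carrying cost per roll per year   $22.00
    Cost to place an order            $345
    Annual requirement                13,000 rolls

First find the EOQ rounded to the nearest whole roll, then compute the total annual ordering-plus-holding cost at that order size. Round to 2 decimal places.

$14,047.78

Q* = √(2·D·S / H) = √(2·13,000·345 / 22) = √407,727.3 ≈ 638.54 → Q = 639 rolls
Ordering: D/Q × S = 13,000/639 × $345 = $7,018.78
Holding:  Q/2 × H = 639/2 × $22 = $7,029.00
Total = $7,018.78 + $7,029.00 = $14,047.78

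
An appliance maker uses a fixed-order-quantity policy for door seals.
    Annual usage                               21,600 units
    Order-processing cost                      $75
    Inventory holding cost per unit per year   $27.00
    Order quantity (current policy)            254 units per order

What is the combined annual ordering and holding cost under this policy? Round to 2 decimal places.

$9,806.95

Orders/yr = 21,600/254 = 85.039; ordering cost = 85.039 × $75 = $6,377.95
Average inventory = 254/2 = 127; holding cost = 127 × $27 = $3,429.00
Total = $6,377.95 + $3,429.00 = $9,806.95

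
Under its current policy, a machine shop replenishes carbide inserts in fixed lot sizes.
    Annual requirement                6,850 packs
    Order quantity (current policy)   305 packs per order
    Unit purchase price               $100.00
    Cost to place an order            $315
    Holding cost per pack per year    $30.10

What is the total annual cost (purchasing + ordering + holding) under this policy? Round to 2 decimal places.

Ordering: D/Q × S = 6,850/305 × $315 = $7,074.59
Holding:  Q/2 × H = 305/2 × $30.1 = $4,590.25
Purchase cost = D·C = 6,850 × 100 = $685,000.00
Total = $7,074.59 + $4,590.25 + $685,000.00 = $696,664.84

$696,664.84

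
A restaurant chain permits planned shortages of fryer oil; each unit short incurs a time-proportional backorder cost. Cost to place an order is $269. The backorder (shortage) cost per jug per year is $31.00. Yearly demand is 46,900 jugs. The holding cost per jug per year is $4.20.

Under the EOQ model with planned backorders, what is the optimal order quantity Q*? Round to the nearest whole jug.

Q* = √(2DS/H) · √((H + b)/b)
   = √(2 × 46,900 × 269 / 4.2) · √((4.2 + 31) / 31)
   = 2,451.054 × 1.0656 ≈ 2,611.82

2,612 jugs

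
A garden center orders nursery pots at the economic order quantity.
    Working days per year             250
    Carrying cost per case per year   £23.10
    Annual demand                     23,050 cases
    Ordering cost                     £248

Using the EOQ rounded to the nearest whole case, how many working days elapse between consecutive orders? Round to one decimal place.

2DS/H = 2·23,050·248/23.1 = 494,926.41
EOQ = √494,926.41 ≈ 703.51 → Q = 704 cases
T = Q/D × 250 days = 704/23,050 × 250 = 7.636 days

7.6 days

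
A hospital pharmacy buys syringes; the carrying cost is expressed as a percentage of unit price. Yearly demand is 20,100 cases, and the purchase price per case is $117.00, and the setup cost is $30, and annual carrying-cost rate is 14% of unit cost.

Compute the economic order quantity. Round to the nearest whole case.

H = i·C = 0.14 × $117 = $16.3800 per case-year
EOQ = √(2DS/H) = √(2 × 20,100 × 30 / 16.38)
    = √(73,626.37) ≈ 271.34

271 cases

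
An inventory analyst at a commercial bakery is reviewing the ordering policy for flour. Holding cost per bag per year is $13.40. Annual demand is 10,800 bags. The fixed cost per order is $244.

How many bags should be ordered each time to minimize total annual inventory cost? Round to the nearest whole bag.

EOQ = √(2DS/H) = √(2 × 10,800 × 244 / 13.4)
    = √(393,313.43) ≈ 627.15

627 bags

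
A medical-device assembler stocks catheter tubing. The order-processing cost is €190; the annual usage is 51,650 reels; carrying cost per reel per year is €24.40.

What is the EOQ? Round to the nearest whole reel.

897 reels

2DS/H = 2·51,650·190/24.4 = 804,385.25
EOQ = √804,385.25 ≈ 896.88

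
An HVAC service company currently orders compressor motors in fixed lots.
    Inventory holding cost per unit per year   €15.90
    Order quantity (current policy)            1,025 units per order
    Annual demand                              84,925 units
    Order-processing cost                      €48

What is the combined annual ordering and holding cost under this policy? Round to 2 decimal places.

€12,125.73

Ordering: D/Q × S = 84,925/1,025 × €48 = €3,976.98
Holding:  Q/2 × H = 1,025/2 × €15.9 = €8,148.75
Total = €3,976.98 + €8,148.75 = €12,125.73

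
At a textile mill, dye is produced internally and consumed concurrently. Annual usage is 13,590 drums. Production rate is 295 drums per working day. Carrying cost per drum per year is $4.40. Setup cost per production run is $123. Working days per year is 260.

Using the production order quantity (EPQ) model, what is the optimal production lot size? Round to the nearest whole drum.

961 drums

Daily demand d = 13,590/260 = 52.269; p = 295; 1 − d/p = 0.82282
EPQ = √(2DS / (H(1 − d/p)))
    = √(2 × 13,590 × 123 / (4.4 × 0.82282)) ≈ 960.95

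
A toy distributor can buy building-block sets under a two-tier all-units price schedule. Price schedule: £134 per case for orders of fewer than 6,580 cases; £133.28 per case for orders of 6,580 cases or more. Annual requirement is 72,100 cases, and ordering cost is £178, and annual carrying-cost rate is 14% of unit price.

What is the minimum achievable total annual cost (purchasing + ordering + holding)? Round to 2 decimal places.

£9,672,827.19

H₁ = 14%×£134 = £18.7600;  H₂ = 14%×£133.28 = £18.6592
EOQ₁ = √(2×72,100×178/18.7600) = 1,169.70  (< 6,580, feasible at tier 1)
EOQ₂ = √(2×72,100×178/18.6592) = 1,172.86  (< 6,580 → use Q = 6,580 at tier-2 price)
TC(tier 1 (EOQ₁), Q≈1,169.7) = £9,683,343.66
TC(tier 2, Q≈6,580.0) = £9,672,827.19
Minimum at tier 2: £9,672,827.19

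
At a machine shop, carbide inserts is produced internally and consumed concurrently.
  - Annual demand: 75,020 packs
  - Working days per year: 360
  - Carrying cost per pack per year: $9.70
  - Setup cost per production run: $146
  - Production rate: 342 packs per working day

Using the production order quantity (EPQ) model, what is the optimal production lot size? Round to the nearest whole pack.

2,404 packs

d = 75,020/360 = 208.3889 packs/day;  effective holding cost H(1 − d/p) = 9.7·(1 − 208.3889/342) = 3.78955
Q* = √(2DS / H_eff) = √(2·75,020·146 / 3.78955) ≈ 2,404.28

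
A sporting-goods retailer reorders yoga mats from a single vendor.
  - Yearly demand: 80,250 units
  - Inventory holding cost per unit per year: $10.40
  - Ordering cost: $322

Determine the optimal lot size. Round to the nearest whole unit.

Optimal lot size Q* = (2 × 80,250 × $322 / $10.4)^½ ≈ 2,229.20

2,229 units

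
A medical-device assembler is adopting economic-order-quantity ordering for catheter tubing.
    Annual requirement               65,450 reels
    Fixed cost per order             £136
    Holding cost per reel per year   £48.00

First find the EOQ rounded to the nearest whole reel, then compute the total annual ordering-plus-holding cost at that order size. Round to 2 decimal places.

£29,232.09

EOQ = √(2DS/H) = √(2 × 65,450 × 136 / 48)
    = √(370,883.33) ≈ 609.00 → Q = 609 reels
Orders/yr = 65,450/609 = 107.471; ordering cost = 107.471 × £136 = £14,616.09
Average inventory = 609/2 = 304.5; holding cost = 304.5 × £48 = £14,616.00
Total = £14,616.09 + £14,616.00 = £29,232.09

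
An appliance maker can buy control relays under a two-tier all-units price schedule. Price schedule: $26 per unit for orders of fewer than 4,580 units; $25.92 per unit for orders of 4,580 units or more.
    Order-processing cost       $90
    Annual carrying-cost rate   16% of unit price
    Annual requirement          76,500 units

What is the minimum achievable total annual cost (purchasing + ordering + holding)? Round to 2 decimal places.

$1,993,880.36

H₁ = 16%×$26 = $4.1600;  H₂ = 16%×$25.92 = $4.1472
EOQ₁ = √(2×76,500×90/4.1600) = 1,819.37  (< 4,580, feasible at tier 1)
EOQ₂ = √(2×76,500×90/4.1472) = 1,822.17  (< 4,580 → use Q = 4,580 at tier-2 price)
TC(tier 1 (EOQ₁), Q≈1,819.4) = $1,996,568.57
TC(tier 2, Q≈4,580.0) = $1,993,880.36
Minimum at tier 2: $1,993,880.36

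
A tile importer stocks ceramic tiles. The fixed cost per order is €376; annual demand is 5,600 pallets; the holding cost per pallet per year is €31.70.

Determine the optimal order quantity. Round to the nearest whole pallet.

364 pallets

Q* = √(2·D·S / H) = √(2·5,600·376 / 31.7) = √132,845.4 ≈ 364.48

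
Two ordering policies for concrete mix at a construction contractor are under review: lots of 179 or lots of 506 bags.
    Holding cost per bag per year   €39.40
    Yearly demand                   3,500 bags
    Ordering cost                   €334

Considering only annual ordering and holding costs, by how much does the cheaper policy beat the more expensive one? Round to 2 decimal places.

For each Q, cost = (D/Q)·S + (Q/2)·H.
TC(179) = (3,500/179)×334 + (179/2)×39.4 = €10,057.03
TC(506) = (3,500/506)×334 + (506/2)×39.4 = €12,278.48
Lots of 179 are cheaper by €2,221.45.

€2,221.45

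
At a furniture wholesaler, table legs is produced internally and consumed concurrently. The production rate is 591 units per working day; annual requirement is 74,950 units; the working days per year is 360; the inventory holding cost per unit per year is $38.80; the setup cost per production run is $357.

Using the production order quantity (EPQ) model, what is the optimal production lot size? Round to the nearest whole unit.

1,459 units

Daily demand d = 74,950/360 = 208.194; p = 591; 1 − d/p = 0.64773
EPQ = √(2DS / (H(1 − d/p)))
    = √(2 × 74,950 × 357 / (38.8 × 0.64773)) ≈ 1,459.23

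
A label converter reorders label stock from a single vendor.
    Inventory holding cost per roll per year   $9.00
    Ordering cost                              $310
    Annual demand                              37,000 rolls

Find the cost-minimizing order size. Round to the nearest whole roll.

EOQ = √(2DS/H) = √(2 × 37,000 × 310 / 9)
    = √(2,548,888.89) ≈ 1,596.52

1,597 rolls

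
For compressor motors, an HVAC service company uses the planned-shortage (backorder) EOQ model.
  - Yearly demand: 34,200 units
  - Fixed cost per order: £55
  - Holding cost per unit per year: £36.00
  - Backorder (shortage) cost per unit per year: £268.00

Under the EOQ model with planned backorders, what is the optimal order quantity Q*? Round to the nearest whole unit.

344 units

Basic EOQ = √(2·34,200·55/36) = 323.265
Backorder adjustment √((H+b)/b) = √((36+268)/268) = 1.0650
Q* = 323.265 × 1.0650 ≈ 344.29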